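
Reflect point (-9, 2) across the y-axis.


Reflection across y-axis: (x, y) -> (-x, y)
(-9, 2) -> (9, 2)

(9, 2)


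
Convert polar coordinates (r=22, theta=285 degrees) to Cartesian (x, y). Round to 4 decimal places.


x = 22 * cos(285) = 5.694
y = 22 * sin(285) = -21.2504

(5.694, -21.2504)


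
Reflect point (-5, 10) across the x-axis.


Reflection across x-axis: (x, y) -> (x, -y)
(-5, 10) -> (-5, -10)

(-5, -10)


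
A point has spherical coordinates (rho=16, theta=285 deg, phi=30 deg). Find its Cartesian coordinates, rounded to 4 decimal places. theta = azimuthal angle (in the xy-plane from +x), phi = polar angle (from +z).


x = 16 * sin(30) * cos(285) = 2.0706
y = 16 * sin(30) * sin(285) = -7.7274
z = 16 * cos(30) = 13.8564

(2.0706, -7.7274, 13.8564)


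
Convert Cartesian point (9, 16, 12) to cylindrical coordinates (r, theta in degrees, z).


r = sqrt(9^2 + 16^2) = 18.3576
theta = atan2(16, 9) = 60.6422 deg
z = 12

r = 18.3576, theta = 60.6422 deg, z = 12


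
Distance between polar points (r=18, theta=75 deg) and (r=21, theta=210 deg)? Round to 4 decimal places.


d = sqrt(r1^2 + r2^2 - 2*r1*r2*cos(t2-t1))
d = sqrt(18^2 + 21^2 - 2*18*21*cos(210-75)) = 36.0496

36.0496


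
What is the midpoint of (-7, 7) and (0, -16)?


Midpoint = ((-7+0)/2, (7+-16)/2) = (-3.5, -4.5)

(-3.5, -4.5)


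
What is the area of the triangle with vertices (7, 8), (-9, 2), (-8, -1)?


Area = |x1(y2-y3) + x2(y3-y1) + x3(y1-y2)| / 2
= |7*(2--1) + -9*(-1-8) + -8*(8-2)| / 2
= 27

27


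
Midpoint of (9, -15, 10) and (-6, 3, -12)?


Midpoint = ((9+-6)/2, (-15+3)/2, (10+-12)/2) = (1.5, -6, -1)

(1.5, -6, -1)


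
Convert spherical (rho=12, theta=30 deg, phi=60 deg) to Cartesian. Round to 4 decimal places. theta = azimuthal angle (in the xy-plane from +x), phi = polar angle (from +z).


x = 12 * sin(60) * cos(30) = 9
y = 12 * sin(60) * sin(30) = 5.1962
z = 12 * cos(60) = 6

(9, 5.1962, 6)


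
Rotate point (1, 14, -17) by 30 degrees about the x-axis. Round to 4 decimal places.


x' = 1
y' = 14*cos(30) - -17*sin(30) = 20.6244
z' = 14*sin(30) + -17*cos(30) = -7.7224

(1, 20.6244, -7.7224)


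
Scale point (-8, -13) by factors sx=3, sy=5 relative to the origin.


Scaling: (x*sx, y*sy) = (-8*3, -13*5) = (-24, -65)

(-24, -65)


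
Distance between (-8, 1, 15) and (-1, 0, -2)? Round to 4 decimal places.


d = sqrt((-1--8)^2 + (0-1)^2 + (-2-15)^2) = 18.412

18.412


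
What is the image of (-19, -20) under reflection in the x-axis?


Reflection across x-axis: (x, y) -> (x, -y)
(-19, -20) -> (-19, 20)

(-19, 20)


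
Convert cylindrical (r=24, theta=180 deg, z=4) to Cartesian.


x = 24 * cos(180) = -24
y = 24 * sin(180) = 0
z = 4

(-24, 0, 4)


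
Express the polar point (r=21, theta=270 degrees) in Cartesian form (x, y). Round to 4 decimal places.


x = 21 * cos(270) = 0
y = 21 * sin(270) = -21

(0, -21)


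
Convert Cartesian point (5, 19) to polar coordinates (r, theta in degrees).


r = sqrt(5^2 + 19^2) = 19.6469
theta = atan2(19, 5) = 75.2564 degrees

r = 19.6469, theta = 75.2564 degrees


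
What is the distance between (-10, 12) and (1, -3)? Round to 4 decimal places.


d = sqrt((1--10)^2 + (-3-12)^2) = 18.6011

18.6011


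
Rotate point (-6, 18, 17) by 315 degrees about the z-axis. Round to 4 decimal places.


x' = -6*cos(315) - 18*sin(315) = 8.4853
y' = -6*sin(315) + 18*cos(315) = 16.9706
z' = 17

(8.4853, 16.9706, 17)


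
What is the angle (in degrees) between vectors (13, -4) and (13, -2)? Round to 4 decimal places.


dot = 13*13 + -4*-2 = 177
|u| = 13.6015, |v| = 13.1529
cos(angle) = 0.9894
angle = 8.3566 degrees

8.3566 degrees


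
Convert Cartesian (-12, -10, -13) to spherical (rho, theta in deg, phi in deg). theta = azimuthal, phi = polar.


rho = sqrt((-12)^2 + (-10)^2 + (-13)^2) = 20.3224
theta = atan2(-10, -12) = 219.8056 deg
phi = acos(-13/20.3224) = 129.7686 deg

rho = 20.3224, theta = 219.8056 deg, phi = 129.7686 deg


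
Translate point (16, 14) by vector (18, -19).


Translation: (x+dx, y+dy) = (16+18, 14+-19) = (34, -5)

(34, -5)


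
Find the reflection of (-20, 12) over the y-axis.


Reflection across y-axis: (x, y) -> (-x, y)
(-20, 12) -> (20, 12)

(20, 12)


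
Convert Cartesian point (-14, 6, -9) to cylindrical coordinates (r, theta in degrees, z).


r = sqrt((-14)^2 + 6^2) = 15.2315
theta = atan2(6, -14) = 156.8014 deg
z = -9

r = 15.2315, theta = 156.8014 deg, z = -9


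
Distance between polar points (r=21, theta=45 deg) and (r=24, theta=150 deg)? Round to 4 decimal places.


d = sqrt(r1^2 + r2^2 - 2*r1*r2*cos(t2-t1))
d = sqrt(21^2 + 24^2 - 2*21*24*cos(150-45)) = 35.7476

35.7476


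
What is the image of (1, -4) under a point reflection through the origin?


Reflection through origin: (x, y) -> (-x, -y)
(1, -4) -> (-1, 4)

(-1, 4)


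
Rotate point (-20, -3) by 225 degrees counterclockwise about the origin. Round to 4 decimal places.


x' = -20*cos(225) - -3*sin(225) = 12.0208
y' = -20*sin(225) + -3*cos(225) = 16.2635

(12.0208, 16.2635)


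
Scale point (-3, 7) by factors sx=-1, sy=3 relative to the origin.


Scaling: (x*sx, y*sy) = (-3*-1, 7*3) = (3, 21)

(3, 21)


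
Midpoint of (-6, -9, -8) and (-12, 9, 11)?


Midpoint = ((-6+-12)/2, (-9+9)/2, (-8+11)/2) = (-9, 0, 1.5)

(-9, 0, 1.5)


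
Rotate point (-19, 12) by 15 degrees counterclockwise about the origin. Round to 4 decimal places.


x' = -19*cos(15) - 12*sin(15) = -21.4584
y' = -19*sin(15) + 12*cos(15) = 6.6735

(-21.4584, 6.6735)


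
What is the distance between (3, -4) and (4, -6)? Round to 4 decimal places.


d = sqrt((4-3)^2 + (-6--4)^2) = 2.2361

2.2361


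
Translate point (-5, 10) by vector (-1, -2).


Translation: (x+dx, y+dy) = (-5+-1, 10+-2) = (-6, 8)

(-6, 8)


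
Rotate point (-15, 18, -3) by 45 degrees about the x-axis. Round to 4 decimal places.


x' = -15
y' = 18*cos(45) - -3*sin(45) = 14.8492
z' = 18*sin(45) + -3*cos(45) = 10.6066

(-15, 14.8492, 10.6066)


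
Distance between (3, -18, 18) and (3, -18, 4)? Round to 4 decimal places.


d = sqrt((3-3)^2 + (-18--18)^2 + (4-18)^2) = 14

14


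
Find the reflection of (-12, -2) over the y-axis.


Reflection across y-axis: (x, y) -> (-x, y)
(-12, -2) -> (12, -2)

(12, -2)


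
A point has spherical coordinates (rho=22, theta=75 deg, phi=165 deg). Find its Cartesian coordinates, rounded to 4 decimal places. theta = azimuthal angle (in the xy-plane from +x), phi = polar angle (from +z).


x = 22 * sin(165) * cos(75) = 1.4737
y = 22 * sin(165) * sin(75) = 5.5
z = 22 * cos(165) = -21.2504

(1.4737, 5.5, -21.2504)


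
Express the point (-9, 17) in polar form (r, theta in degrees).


r = sqrt((-9)^2 + 17^2) = 19.2354
theta = atan2(17, -9) = 117.8973 degrees

r = 19.2354, theta = 117.8973 degrees


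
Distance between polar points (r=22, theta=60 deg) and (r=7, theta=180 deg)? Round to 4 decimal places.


d = sqrt(r1^2 + r2^2 - 2*r1*r2*cos(t2-t1))
d = sqrt(22^2 + 7^2 - 2*22*7*cos(180-60)) = 26.2107

26.2107


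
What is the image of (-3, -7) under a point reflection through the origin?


Reflection through origin: (x, y) -> (-x, -y)
(-3, -7) -> (3, 7)

(3, 7)


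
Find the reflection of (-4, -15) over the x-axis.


Reflection across x-axis: (x, y) -> (x, -y)
(-4, -15) -> (-4, 15)

(-4, 15)


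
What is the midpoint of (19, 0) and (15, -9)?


Midpoint = ((19+15)/2, (0+-9)/2) = (17, -4.5)

(17, -4.5)


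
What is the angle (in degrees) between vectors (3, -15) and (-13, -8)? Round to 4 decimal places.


dot = 3*-13 + -15*-8 = 81
|u| = 15.2971, |v| = 15.2643
cos(angle) = 0.3469
angle = 69.7024 degrees

69.7024 degrees


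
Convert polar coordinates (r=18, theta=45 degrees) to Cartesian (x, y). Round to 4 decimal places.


x = 18 * cos(45) = 12.7279
y = 18 * sin(45) = 12.7279

(12.7279, 12.7279)


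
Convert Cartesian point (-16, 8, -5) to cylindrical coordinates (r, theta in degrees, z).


r = sqrt((-16)^2 + 8^2) = 17.8885
theta = atan2(8, -16) = 153.4349 deg
z = -5

r = 17.8885, theta = 153.4349 deg, z = -5


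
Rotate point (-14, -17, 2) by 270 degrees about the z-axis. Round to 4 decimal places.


x' = -14*cos(270) - -17*sin(270) = -17
y' = -14*sin(270) + -17*cos(270) = 14
z' = 2

(-17, 14, 2)


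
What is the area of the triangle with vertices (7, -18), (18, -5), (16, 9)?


Area = |x1(y2-y3) + x2(y3-y1) + x3(y1-y2)| / 2
= |7*(-5-9) + 18*(9--18) + 16*(-18--5)| / 2
= 90

90


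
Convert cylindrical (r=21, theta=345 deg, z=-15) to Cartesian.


x = 21 * cos(345) = 20.2844
y = 21 * sin(345) = -5.4352
z = -15

(20.2844, -5.4352, -15)


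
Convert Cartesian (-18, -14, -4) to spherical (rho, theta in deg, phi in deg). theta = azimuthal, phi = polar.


rho = sqrt((-18)^2 + (-14)^2 + (-4)^2) = 23.1517
theta = atan2(-14, -18) = 217.875 deg
phi = acos(-4/23.1517) = 99.9491 deg

rho = 23.1517, theta = 217.875 deg, phi = 99.9491 deg


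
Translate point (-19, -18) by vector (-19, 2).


Translation: (x+dx, y+dy) = (-19+-19, -18+2) = (-38, -16)

(-38, -16)


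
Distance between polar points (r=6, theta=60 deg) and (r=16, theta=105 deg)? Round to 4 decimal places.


d = sqrt(r1^2 + r2^2 - 2*r1*r2*cos(t2-t1))
d = sqrt(6^2 + 16^2 - 2*6*16*cos(105-60)) = 12.4994

12.4994


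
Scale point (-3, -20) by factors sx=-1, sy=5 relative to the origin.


Scaling: (x*sx, y*sy) = (-3*-1, -20*5) = (3, -100)

(3, -100)


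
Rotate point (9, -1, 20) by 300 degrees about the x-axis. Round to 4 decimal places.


x' = 9
y' = -1*cos(300) - 20*sin(300) = 16.8205
z' = -1*sin(300) + 20*cos(300) = 10.866

(9, 16.8205, 10.866)


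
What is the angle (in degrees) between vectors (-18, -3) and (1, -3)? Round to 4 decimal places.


dot = -18*1 + -3*-3 = -9
|u| = 18.2483, |v| = 3.1623
cos(angle) = -0.156
angle = 98.9726 degrees

98.9726 degrees


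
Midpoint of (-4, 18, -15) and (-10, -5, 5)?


Midpoint = ((-4+-10)/2, (18+-5)/2, (-15+5)/2) = (-7, 6.5, -5)

(-7, 6.5, -5)


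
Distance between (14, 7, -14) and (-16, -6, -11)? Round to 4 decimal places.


d = sqrt((-16-14)^2 + (-6-7)^2 + (-11--14)^2) = 32.8329

32.8329


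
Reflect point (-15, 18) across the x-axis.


Reflection across x-axis: (x, y) -> (x, -y)
(-15, 18) -> (-15, -18)

(-15, -18)


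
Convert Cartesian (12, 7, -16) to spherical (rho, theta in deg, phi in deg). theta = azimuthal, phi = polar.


rho = sqrt(12^2 + 7^2 + (-16)^2) = 21.1896
theta = atan2(7, 12) = 30.2564 deg
phi = acos(-16/21.1896) = 139.0329 deg

rho = 21.1896, theta = 30.2564 deg, phi = 139.0329 deg


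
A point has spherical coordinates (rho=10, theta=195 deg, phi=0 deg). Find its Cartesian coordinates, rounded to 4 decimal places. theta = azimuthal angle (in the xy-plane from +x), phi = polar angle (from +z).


x = 10 * sin(0) * cos(195) = 0
y = 10 * sin(0) * sin(195) = 0
z = 10 * cos(0) = 10

(0, 0, 10)


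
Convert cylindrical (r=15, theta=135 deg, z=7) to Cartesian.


x = 15 * cos(135) = -10.6066
y = 15 * sin(135) = 10.6066
z = 7

(-10.6066, 10.6066, 7)


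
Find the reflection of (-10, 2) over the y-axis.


Reflection across y-axis: (x, y) -> (-x, y)
(-10, 2) -> (10, 2)

(10, 2)


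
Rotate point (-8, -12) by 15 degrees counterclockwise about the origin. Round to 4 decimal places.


x' = -8*cos(15) - -12*sin(15) = -4.6216
y' = -8*sin(15) + -12*cos(15) = -13.6617

(-4.6216, -13.6617)


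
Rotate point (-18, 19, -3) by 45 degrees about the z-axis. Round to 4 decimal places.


x' = -18*cos(45) - 19*sin(45) = -26.163
y' = -18*sin(45) + 19*cos(45) = 0.7071
z' = -3

(-26.163, 0.7071, -3)


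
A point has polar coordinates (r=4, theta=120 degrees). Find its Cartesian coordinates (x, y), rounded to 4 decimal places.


x = 4 * cos(120) = -2
y = 4 * sin(120) = 3.4641

(-2, 3.4641)


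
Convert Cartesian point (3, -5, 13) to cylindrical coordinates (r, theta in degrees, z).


r = sqrt(3^2 + (-5)^2) = 5.831
theta = atan2(-5, 3) = 300.9638 deg
z = 13

r = 5.831, theta = 300.9638 deg, z = 13


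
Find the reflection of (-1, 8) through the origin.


Reflection through origin: (x, y) -> (-x, -y)
(-1, 8) -> (1, -8)

(1, -8)


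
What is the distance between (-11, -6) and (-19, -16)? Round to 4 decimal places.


d = sqrt((-19--11)^2 + (-16--6)^2) = 12.8062

12.8062


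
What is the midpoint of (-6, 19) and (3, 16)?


Midpoint = ((-6+3)/2, (19+16)/2) = (-1.5, 17.5)

(-1.5, 17.5)


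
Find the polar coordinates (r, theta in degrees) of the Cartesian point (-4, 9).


r = sqrt((-4)^2 + 9^2) = 9.8489
theta = atan2(9, -4) = 113.9625 degrees

r = 9.8489, theta = 113.9625 degrees


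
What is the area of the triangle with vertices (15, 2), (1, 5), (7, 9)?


Area = |x1(y2-y3) + x2(y3-y1) + x3(y1-y2)| / 2
= |15*(5-9) + 1*(9-2) + 7*(2-5)| / 2
= 37

37


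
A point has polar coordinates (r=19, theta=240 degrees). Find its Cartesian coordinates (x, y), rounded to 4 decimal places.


x = 19 * cos(240) = -9.5
y = 19 * sin(240) = -16.4545

(-9.5, -16.4545)


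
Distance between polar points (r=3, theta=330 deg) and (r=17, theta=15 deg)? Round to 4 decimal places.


d = sqrt(r1^2 + r2^2 - 2*r1*r2*cos(t2-t1))
d = sqrt(3^2 + 17^2 - 2*3*17*cos(15-330)) = 15.0291

15.0291


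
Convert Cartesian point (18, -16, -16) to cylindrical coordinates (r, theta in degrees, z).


r = sqrt(18^2 + (-16)^2) = 24.0832
theta = atan2(-16, 18) = 318.3665 deg
z = -16

r = 24.0832, theta = 318.3665 deg, z = -16


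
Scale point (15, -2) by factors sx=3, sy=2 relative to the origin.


Scaling: (x*sx, y*sy) = (15*3, -2*2) = (45, -4)

(45, -4)


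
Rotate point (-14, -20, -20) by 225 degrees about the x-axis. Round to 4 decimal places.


x' = -14
y' = -20*cos(225) - -20*sin(225) = 0
z' = -20*sin(225) + -20*cos(225) = 28.2843

(-14, 0, 28.2843)


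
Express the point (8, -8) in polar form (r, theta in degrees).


r = sqrt(8^2 + (-8)^2) = 11.3137
theta = atan2(-8, 8) = 315 degrees

r = 11.3137, theta = 315 degrees


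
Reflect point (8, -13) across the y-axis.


Reflection across y-axis: (x, y) -> (-x, y)
(8, -13) -> (-8, -13)

(-8, -13)


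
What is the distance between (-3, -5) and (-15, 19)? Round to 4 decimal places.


d = sqrt((-15--3)^2 + (19--5)^2) = 26.8328

26.8328


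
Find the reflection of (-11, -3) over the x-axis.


Reflection across x-axis: (x, y) -> (x, -y)
(-11, -3) -> (-11, 3)

(-11, 3)


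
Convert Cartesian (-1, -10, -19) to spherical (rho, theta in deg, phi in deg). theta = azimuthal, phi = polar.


rho = sqrt((-1)^2 + (-10)^2 + (-19)^2) = 21.4942
theta = atan2(-10, -1) = 264.2894 deg
phi = acos(-19/21.4942) = 152.1238 deg

rho = 21.4942, theta = 264.2894 deg, phi = 152.1238 deg


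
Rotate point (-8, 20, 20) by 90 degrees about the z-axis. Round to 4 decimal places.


x' = -8*cos(90) - 20*sin(90) = -20
y' = -8*sin(90) + 20*cos(90) = -8
z' = 20

(-20, -8, 20)


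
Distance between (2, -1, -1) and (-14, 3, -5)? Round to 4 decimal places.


d = sqrt((-14-2)^2 + (3--1)^2 + (-5--1)^2) = 16.9706

16.9706


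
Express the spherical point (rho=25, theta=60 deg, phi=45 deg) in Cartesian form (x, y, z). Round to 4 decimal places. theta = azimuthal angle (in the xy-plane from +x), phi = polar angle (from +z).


x = 25 * sin(45) * cos(60) = 8.8388
y = 25 * sin(45) * sin(60) = 15.3093
z = 25 * cos(45) = 17.6777

(8.8388, 15.3093, 17.6777)


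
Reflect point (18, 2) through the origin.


Reflection through origin: (x, y) -> (-x, -y)
(18, 2) -> (-18, -2)

(-18, -2)


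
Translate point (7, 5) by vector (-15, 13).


Translation: (x+dx, y+dy) = (7+-15, 5+13) = (-8, 18)

(-8, 18)


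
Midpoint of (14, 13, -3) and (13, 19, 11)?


Midpoint = ((14+13)/2, (13+19)/2, (-3+11)/2) = (13.5, 16, 4)

(13.5, 16, 4)


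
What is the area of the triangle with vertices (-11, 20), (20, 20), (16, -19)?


Area = |x1(y2-y3) + x2(y3-y1) + x3(y1-y2)| / 2
= |-11*(20--19) + 20*(-19-20) + 16*(20-20)| / 2
= 604.5

604.5


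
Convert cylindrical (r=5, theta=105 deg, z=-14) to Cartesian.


x = 5 * cos(105) = -1.2941
y = 5 * sin(105) = 4.8296
z = -14

(-1.2941, 4.8296, -14)


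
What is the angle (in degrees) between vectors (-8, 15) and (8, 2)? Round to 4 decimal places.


dot = -8*8 + 15*2 = -34
|u| = 17, |v| = 8.2462
cos(angle) = -0.2425
angle = 104.0362 degrees

104.0362 degrees


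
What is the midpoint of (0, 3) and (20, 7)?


Midpoint = ((0+20)/2, (3+7)/2) = (10, 5)

(10, 5)


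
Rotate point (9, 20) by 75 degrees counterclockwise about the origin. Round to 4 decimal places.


x' = 9*cos(75) - 20*sin(75) = -16.9891
y' = 9*sin(75) + 20*cos(75) = 13.8697

(-16.9891, 13.8697)


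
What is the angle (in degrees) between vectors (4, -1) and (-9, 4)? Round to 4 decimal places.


dot = 4*-9 + -1*4 = -40
|u| = 4.1231, |v| = 9.8489
cos(angle) = -0.985
angle = 170.0738 degrees

170.0738 degrees


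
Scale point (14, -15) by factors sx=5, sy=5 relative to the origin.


Scaling: (x*sx, y*sy) = (14*5, -15*5) = (70, -75)

(70, -75)


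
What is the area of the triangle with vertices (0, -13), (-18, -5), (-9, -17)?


Area = |x1(y2-y3) + x2(y3-y1) + x3(y1-y2)| / 2
= |0*(-5--17) + -18*(-17--13) + -9*(-13--5)| / 2
= 72

72


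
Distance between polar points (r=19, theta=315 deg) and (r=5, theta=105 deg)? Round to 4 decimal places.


d = sqrt(r1^2 + r2^2 - 2*r1*r2*cos(t2-t1))
d = sqrt(19^2 + 5^2 - 2*19*5*cos(105-315)) = 23.4637

23.4637


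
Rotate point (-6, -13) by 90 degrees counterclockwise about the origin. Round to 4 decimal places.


x' = -6*cos(90) - -13*sin(90) = 13
y' = -6*sin(90) + -13*cos(90) = -6

(13, -6)


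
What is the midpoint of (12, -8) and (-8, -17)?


Midpoint = ((12+-8)/2, (-8+-17)/2) = (2, -12.5)

(2, -12.5)


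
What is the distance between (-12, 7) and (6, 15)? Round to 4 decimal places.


d = sqrt((6--12)^2 + (15-7)^2) = 19.6977

19.6977


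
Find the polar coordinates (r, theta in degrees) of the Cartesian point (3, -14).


r = sqrt(3^2 + (-14)^2) = 14.3178
theta = atan2(-14, 3) = 282.0948 degrees

r = 14.3178, theta = 282.0948 degrees


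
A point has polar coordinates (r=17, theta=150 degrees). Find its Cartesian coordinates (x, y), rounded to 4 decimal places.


x = 17 * cos(150) = -14.7224
y = 17 * sin(150) = 8.5

(-14.7224, 8.5)


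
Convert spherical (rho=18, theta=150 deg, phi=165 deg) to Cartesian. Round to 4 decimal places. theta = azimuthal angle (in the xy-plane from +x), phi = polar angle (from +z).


x = 18 * sin(165) * cos(150) = -4.0346
y = 18 * sin(165) * sin(150) = 2.3294
z = 18 * cos(165) = -17.3867

(-4.0346, 2.3294, -17.3867)


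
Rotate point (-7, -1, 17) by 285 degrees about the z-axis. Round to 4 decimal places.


x' = -7*cos(285) - -1*sin(285) = -2.7777
y' = -7*sin(285) + -1*cos(285) = 6.5027
z' = 17

(-2.7777, 6.5027, 17)


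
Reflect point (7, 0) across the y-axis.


Reflection across y-axis: (x, y) -> (-x, y)
(7, 0) -> (-7, 0)

(-7, 0)


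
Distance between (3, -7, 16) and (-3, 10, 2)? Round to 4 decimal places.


d = sqrt((-3-3)^2 + (10--7)^2 + (2-16)^2) = 22.8254

22.8254


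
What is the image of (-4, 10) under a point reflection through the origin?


Reflection through origin: (x, y) -> (-x, -y)
(-4, 10) -> (4, -10)

(4, -10)


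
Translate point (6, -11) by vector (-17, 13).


Translation: (x+dx, y+dy) = (6+-17, -11+13) = (-11, 2)

(-11, 2)


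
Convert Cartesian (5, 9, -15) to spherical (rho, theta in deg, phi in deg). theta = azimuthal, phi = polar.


rho = sqrt(5^2 + 9^2 + (-15)^2) = 18.1934
theta = atan2(9, 5) = 60.9454 deg
phi = acos(-15/18.1934) = 145.5353 deg

rho = 18.1934, theta = 60.9454 deg, phi = 145.5353 deg


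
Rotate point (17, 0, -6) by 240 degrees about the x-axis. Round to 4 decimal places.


x' = 17
y' = 0*cos(240) - -6*sin(240) = -5.1962
z' = 0*sin(240) + -6*cos(240) = 3

(17, -5.1962, 3)


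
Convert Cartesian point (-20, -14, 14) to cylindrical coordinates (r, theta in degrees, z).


r = sqrt((-20)^2 + (-14)^2) = 24.4131
theta = atan2(-14, -20) = 214.992 deg
z = 14

r = 24.4131, theta = 214.992 deg, z = 14


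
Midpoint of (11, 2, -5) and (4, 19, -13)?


Midpoint = ((11+4)/2, (2+19)/2, (-5+-13)/2) = (7.5, 10.5, -9)

(7.5, 10.5, -9)


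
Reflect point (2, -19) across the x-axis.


Reflection across x-axis: (x, y) -> (x, -y)
(2, -19) -> (2, 19)

(2, 19)


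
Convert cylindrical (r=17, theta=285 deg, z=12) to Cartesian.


x = 17 * cos(285) = 4.3999
y = 17 * sin(285) = -16.4207
z = 12

(4.3999, -16.4207, 12)


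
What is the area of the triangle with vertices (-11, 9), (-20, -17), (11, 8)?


Area = |x1(y2-y3) + x2(y3-y1) + x3(y1-y2)| / 2
= |-11*(-17-8) + -20*(8-9) + 11*(9--17)| / 2
= 290.5

290.5


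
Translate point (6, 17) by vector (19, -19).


Translation: (x+dx, y+dy) = (6+19, 17+-19) = (25, -2)

(25, -2)


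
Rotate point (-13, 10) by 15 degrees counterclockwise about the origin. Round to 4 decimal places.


x' = -13*cos(15) - 10*sin(15) = -15.1452
y' = -13*sin(15) + 10*cos(15) = 6.2946

(-15.1452, 6.2946)


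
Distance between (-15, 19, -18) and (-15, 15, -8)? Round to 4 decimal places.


d = sqrt((-15--15)^2 + (15-19)^2 + (-8--18)^2) = 10.7703

10.7703


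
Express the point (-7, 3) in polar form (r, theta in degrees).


r = sqrt((-7)^2 + 3^2) = 7.6158
theta = atan2(3, -7) = 156.8014 degrees

r = 7.6158, theta = 156.8014 degrees


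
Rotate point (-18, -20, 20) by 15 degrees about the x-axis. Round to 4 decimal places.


x' = -18
y' = -20*cos(15) - 20*sin(15) = -24.4949
z' = -20*sin(15) + 20*cos(15) = 14.1421

(-18, -24.4949, 14.1421)


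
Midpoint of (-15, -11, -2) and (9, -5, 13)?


Midpoint = ((-15+9)/2, (-11+-5)/2, (-2+13)/2) = (-3, -8, 5.5)

(-3, -8, 5.5)


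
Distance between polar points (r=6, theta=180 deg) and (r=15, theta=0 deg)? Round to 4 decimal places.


d = sqrt(r1^2 + r2^2 - 2*r1*r2*cos(t2-t1))
d = sqrt(6^2 + 15^2 - 2*6*15*cos(0-180)) = 21

21


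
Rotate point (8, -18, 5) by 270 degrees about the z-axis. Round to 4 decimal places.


x' = 8*cos(270) - -18*sin(270) = -18
y' = 8*sin(270) + -18*cos(270) = -8
z' = 5

(-18, -8, 5)


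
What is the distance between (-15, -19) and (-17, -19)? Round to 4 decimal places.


d = sqrt((-17--15)^2 + (-19--19)^2) = 2

2


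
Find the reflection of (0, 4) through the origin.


Reflection through origin: (x, y) -> (-x, -y)
(0, 4) -> (0, -4)

(0, -4)


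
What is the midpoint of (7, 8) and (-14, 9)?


Midpoint = ((7+-14)/2, (8+9)/2) = (-3.5, 8.5)

(-3.5, 8.5)


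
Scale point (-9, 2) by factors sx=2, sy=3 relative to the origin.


Scaling: (x*sx, y*sy) = (-9*2, 2*3) = (-18, 6)

(-18, 6)


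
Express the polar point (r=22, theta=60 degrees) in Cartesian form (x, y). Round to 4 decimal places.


x = 22 * cos(60) = 11
y = 22 * sin(60) = 19.0526

(11, 19.0526)


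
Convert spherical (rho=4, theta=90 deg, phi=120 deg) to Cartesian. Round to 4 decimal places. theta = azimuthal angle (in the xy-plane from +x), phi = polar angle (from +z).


x = 4 * sin(120) * cos(90) = 0
y = 4 * sin(120) * sin(90) = 3.4641
z = 4 * cos(120) = -2

(0, 3.4641, -2)


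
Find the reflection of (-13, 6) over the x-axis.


Reflection across x-axis: (x, y) -> (x, -y)
(-13, 6) -> (-13, -6)

(-13, -6)


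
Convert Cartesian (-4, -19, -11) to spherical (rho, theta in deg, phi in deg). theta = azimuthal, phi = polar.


rho = sqrt((-4)^2 + (-19)^2 + (-11)^2) = 22.3159
theta = atan2(-19, -4) = 258.1113 deg
phi = acos(-11/22.3159) = 119.5328 deg

rho = 22.3159, theta = 258.1113 deg, phi = 119.5328 deg


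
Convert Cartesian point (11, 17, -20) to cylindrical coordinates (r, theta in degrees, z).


r = sqrt(11^2 + 17^2) = 20.2485
theta = atan2(17, 11) = 57.0948 deg
z = -20

r = 20.2485, theta = 57.0948 deg, z = -20


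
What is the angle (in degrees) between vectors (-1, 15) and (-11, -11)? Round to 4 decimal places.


dot = -1*-11 + 15*-11 = -154
|u| = 15.0333, |v| = 15.5563
cos(angle) = -0.6585
angle = 131.1859 degrees

131.1859 degrees


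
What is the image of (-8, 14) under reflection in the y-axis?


Reflection across y-axis: (x, y) -> (-x, y)
(-8, 14) -> (8, 14)

(8, 14)


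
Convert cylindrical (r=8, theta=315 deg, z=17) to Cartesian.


x = 8 * cos(315) = 5.6569
y = 8 * sin(315) = -5.6569
z = 17

(5.6569, -5.6569, 17)


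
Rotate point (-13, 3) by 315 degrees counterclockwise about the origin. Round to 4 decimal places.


x' = -13*cos(315) - 3*sin(315) = -7.0711
y' = -13*sin(315) + 3*cos(315) = 11.3137

(-7.0711, 11.3137)


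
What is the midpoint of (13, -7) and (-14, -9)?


Midpoint = ((13+-14)/2, (-7+-9)/2) = (-0.5, -8)

(-0.5, -8)


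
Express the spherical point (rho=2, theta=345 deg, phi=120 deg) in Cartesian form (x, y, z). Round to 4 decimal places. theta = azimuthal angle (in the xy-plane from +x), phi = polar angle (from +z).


x = 2 * sin(120) * cos(345) = 1.673
y = 2 * sin(120) * sin(345) = -0.4483
z = 2 * cos(120) = -1

(1.673, -0.4483, -1)


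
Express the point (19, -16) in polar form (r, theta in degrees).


r = sqrt(19^2 + (-16)^2) = 24.8395
theta = atan2(-16, 19) = 319.8991 degrees

r = 24.8395, theta = 319.8991 degrees


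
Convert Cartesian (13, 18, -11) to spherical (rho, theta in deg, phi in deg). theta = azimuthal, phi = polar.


rho = sqrt(13^2 + 18^2 + (-11)^2) = 24.779
theta = atan2(18, 13) = 54.1623 deg
phi = acos(-11/24.779) = 116.3545 deg

rho = 24.779, theta = 54.1623 deg, phi = 116.3545 deg


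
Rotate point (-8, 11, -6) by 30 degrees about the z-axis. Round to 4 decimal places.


x' = -8*cos(30) - 11*sin(30) = -12.4282
y' = -8*sin(30) + 11*cos(30) = 5.5263
z' = -6

(-12.4282, 5.5263, -6)


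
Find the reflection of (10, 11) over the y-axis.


Reflection across y-axis: (x, y) -> (-x, y)
(10, 11) -> (-10, 11)

(-10, 11)


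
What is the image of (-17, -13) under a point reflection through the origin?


Reflection through origin: (x, y) -> (-x, -y)
(-17, -13) -> (17, 13)

(17, 13)


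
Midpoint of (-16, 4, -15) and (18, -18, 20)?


Midpoint = ((-16+18)/2, (4+-18)/2, (-15+20)/2) = (1, -7, 2.5)

(1, -7, 2.5)


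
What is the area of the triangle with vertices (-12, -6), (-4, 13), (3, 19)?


Area = |x1(y2-y3) + x2(y3-y1) + x3(y1-y2)| / 2
= |-12*(13-19) + -4*(19--6) + 3*(-6-13)| / 2
= 42.5

42.5


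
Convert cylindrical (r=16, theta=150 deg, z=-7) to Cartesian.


x = 16 * cos(150) = -13.8564
y = 16 * sin(150) = 8
z = -7

(-13.8564, 8, -7)


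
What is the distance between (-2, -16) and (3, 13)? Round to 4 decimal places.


d = sqrt((3--2)^2 + (13--16)^2) = 29.4279

29.4279


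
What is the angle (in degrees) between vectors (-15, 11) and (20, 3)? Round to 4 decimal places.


dot = -15*20 + 11*3 = -267
|u| = 18.6011, |v| = 20.2237
cos(angle) = -0.7098
angle = 135.2154 degrees

135.2154 degrees


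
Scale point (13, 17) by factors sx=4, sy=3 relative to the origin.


Scaling: (x*sx, y*sy) = (13*4, 17*3) = (52, 51)

(52, 51)


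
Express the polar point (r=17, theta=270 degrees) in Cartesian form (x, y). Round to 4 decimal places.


x = 17 * cos(270) = 0
y = 17 * sin(270) = -17

(0, -17)


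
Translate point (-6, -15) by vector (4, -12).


Translation: (x+dx, y+dy) = (-6+4, -15+-12) = (-2, -27)

(-2, -27)


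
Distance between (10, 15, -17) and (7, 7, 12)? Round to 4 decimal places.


d = sqrt((7-10)^2 + (7-15)^2 + (12--17)^2) = 30.2324

30.2324


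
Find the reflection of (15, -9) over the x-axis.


Reflection across x-axis: (x, y) -> (x, -y)
(15, -9) -> (15, 9)

(15, 9)


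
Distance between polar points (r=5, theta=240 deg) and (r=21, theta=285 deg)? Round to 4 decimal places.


d = sqrt(r1^2 + r2^2 - 2*r1*r2*cos(t2-t1))
d = sqrt(5^2 + 21^2 - 2*5*21*cos(285-240)) = 17.8187

17.8187


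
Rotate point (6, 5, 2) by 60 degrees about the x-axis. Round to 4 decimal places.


x' = 6
y' = 5*cos(60) - 2*sin(60) = 0.7679
z' = 5*sin(60) + 2*cos(60) = 5.3301

(6, 0.7679, 5.3301)


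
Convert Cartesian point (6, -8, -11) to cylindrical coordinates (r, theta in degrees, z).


r = sqrt(6^2 + (-8)^2) = 10
theta = atan2(-8, 6) = 306.8699 deg
z = -11

r = 10, theta = 306.8699 deg, z = -11


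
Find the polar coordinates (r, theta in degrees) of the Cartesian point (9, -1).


r = sqrt(9^2 + (-1)^2) = 9.0554
theta = atan2(-1, 9) = 353.6598 degrees

r = 9.0554, theta = 353.6598 degrees


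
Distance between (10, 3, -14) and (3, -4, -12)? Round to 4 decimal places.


d = sqrt((3-10)^2 + (-4-3)^2 + (-12--14)^2) = 10.0995

10.0995


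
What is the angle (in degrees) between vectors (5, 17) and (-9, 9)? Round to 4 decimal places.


dot = 5*-9 + 17*9 = 108
|u| = 17.72, |v| = 12.7279
cos(angle) = 0.4789
angle = 61.3895 degrees

61.3895 degrees


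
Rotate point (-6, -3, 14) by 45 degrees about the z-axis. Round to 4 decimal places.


x' = -6*cos(45) - -3*sin(45) = -2.1213
y' = -6*sin(45) + -3*cos(45) = -6.364
z' = 14

(-2.1213, -6.364, 14)


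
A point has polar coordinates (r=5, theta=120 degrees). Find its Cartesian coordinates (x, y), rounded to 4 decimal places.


x = 5 * cos(120) = -2.5
y = 5 * sin(120) = 4.3301

(-2.5, 4.3301)


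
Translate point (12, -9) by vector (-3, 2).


Translation: (x+dx, y+dy) = (12+-3, -9+2) = (9, -7)

(9, -7)


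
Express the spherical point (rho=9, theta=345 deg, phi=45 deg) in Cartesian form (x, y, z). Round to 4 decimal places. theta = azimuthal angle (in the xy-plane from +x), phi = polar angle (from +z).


x = 9 * sin(45) * cos(345) = 6.1471
y = 9 * sin(45) * sin(345) = -1.6471
z = 9 * cos(45) = 6.364

(6.1471, -1.6471, 6.364)


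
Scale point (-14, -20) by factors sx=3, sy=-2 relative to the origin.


Scaling: (x*sx, y*sy) = (-14*3, -20*-2) = (-42, 40)

(-42, 40)


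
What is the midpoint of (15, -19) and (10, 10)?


Midpoint = ((15+10)/2, (-19+10)/2) = (12.5, -4.5)

(12.5, -4.5)


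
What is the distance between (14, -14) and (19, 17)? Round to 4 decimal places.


d = sqrt((19-14)^2 + (17--14)^2) = 31.4006

31.4006


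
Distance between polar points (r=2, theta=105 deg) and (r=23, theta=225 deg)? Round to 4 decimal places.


d = sqrt(r1^2 + r2^2 - 2*r1*r2*cos(t2-t1))
d = sqrt(2^2 + 23^2 - 2*2*23*cos(225-105)) = 24.0624

24.0624


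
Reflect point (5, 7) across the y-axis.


Reflection across y-axis: (x, y) -> (-x, y)
(5, 7) -> (-5, 7)

(-5, 7)


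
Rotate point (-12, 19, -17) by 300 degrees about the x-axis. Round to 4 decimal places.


x' = -12
y' = 19*cos(300) - -17*sin(300) = -5.2224
z' = 19*sin(300) + -17*cos(300) = -24.9545

(-12, -5.2224, -24.9545)


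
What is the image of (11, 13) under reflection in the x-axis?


Reflection across x-axis: (x, y) -> (x, -y)
(11, 13) -> (11, -13)

(11, -13)


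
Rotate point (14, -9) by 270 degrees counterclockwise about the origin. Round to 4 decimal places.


x' = 14*cos(270) - -9*sin(270) = -9
y' = 14*sin(270) + -9*cos(270) = -14

(-9, -14)


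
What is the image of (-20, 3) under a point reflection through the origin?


Reflection through origin: (x, y) -> (-x, -y)
(-20, 3) -> (20, -3)

(20, -3)


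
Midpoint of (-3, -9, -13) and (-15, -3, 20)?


Midpoint = ((-3+-15)/2, (-9+-3)/2, (-13+20)/2) = (-9, -6, 3.5)

(-9, -6, 3.5)


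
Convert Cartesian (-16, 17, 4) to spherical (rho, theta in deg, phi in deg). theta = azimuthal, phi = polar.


rho = sqrt((-16)^2 + 17^2 + 4^2) = 23.6854
theta = atan2(17, -16) = 133.2643 deg
phi = acos(4/23.6854) = 80.2773 deg

rho = 23.6854, theta = 133.2643 deg, phi = 80.2773 deg


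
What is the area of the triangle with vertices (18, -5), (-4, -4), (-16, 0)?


Area = |x1(y2-y3) + x2(y3-y1) + x3(y1-y2)| / 2
= |18*(-4-0) + -4*(0--5) + -16*(-5--4)| / 2
= 38

38


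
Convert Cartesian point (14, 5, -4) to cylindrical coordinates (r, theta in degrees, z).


r = sqrt(14^2 + 5^2) = 14.8661
theta = atan2(5, 14) = 19.6538 deg
z = -4

r = 14.8661, theta = 19.6538 deg, z = -4


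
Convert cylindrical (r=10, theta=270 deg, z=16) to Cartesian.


x = 10 * cos(270) = 0
y = 10 * sin(270) = -10
z = 16

(0, -10, 16)


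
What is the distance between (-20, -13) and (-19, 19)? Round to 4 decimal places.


d = sqrt((-19--20)^2 + (19--13)^2) = 32.0156

32.0156


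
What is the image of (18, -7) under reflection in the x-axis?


Reflection across x-axis: (x, y) -> (x, -y)
(18, -7) -> (18, 7)

(18, 7)


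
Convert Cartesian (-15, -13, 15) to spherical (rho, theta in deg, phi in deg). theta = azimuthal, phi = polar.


rho = sqrt((-15)^2 + (-13)^2 + 15^2) = 24.8797
theta = atan2(-13, -15) = 220.9144 deg
phi = acos(15/24.8797) = 52.9221 deg

rho = 24.8797, theta = 220.9144 deg, phi = 52.9221 deg


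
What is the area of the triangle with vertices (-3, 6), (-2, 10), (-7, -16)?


Area = |x1(y2-y3) + x2(y3-y1) + x3(y1-y2)| / 2
= |-3*(10--16) + -2*(-16-6) + -7*(6-10)| / 2
= 3

3


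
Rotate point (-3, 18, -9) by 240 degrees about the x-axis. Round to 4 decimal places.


x' = -3
y' = 18*cos(240) - -9*sin(240) = -16.7942
z' = 18*sin(240) + -9*cos(240) = -11.0885

(-3, -16.7942, -11.0885)


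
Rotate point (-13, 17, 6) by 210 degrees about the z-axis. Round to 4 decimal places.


x' = -13*cos(210) - 17*sin(210) = 19.7583
y' = -13*sin(210) + 17*cos(210) = -8.2224
z' = 6

(19.7583, -8.2224, 6)


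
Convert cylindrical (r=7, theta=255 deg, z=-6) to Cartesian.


x = 7 * cos(255) = -1.8117
y = 7 * sin(255) = -6.7615
z = -6

(-1.8117, -6.7615, -6)


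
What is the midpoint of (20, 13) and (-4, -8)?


Midpoint = ((20+-4)/2, (13+-8)/2) = (8, 2.5)

(8, 2.5)


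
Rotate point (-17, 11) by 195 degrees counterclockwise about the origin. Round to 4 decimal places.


x' = -17*cos(195) - 11*sin(195) = 19.2677
y' = -17*sin(195) + 11*cos(195) = -6.2253

(19.2677, -6.2253)


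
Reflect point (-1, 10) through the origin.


Reflection through origin: (x, y) -> (-x, -y)
(-1, 10) -> (1, -10)

(1, -10)


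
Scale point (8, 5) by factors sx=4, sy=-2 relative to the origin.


Scaling: (x*sx, y*sy) = (8*4, 5*-2) = (32, -10)

(32, -10)


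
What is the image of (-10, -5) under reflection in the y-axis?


Reflection across y-axis: (x, y) -> (-x, y)
(-10, -5) -> (10, -5)

(10, -5)


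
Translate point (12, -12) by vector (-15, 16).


Translation: (x+dx, y+dy) = (12+-15, -12+16) = (-3, 4)

(-3, 4)


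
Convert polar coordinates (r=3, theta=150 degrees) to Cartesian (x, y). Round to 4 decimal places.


x = 3 * cos(150) = -2.5981
y = 3 * sin(150) = 1.5

(-2.5981, 1.5)


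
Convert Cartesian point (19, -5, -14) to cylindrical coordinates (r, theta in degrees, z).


r = sqrt(19^2 + (-5)^2) = 19.6469
theta = atan2(-5, 19) = 345.2564 deg
z = -14

r = 19.6469, theta = 345.2564 deg, z = -14


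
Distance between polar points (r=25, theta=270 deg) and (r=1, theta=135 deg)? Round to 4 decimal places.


d = sqrt(r1^2 + r2^2 - 2*r1*r2*cos(t2-t1))
d = sqrt(25^2 + 1^2 - 2*25*1*cos(135-270)) = 25.7168

25.7168


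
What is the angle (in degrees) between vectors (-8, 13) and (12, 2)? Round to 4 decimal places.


dot = -8*12 + 13*2 = -70
|u| = 15.2643, |v| = 12.1655
cos(angle) = -0.377
angle = 112.1452 degrees

112.1452 degrees


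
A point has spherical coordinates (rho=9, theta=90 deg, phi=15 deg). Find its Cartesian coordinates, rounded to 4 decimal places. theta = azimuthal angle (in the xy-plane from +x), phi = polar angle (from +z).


x = 9 * sin(15) * cos(90) = 0
y = 9 * sin(15) * sin(90) = 2.3294
z = 9 * cos(15) = 8.6933

(0, 2.3294, 8.6933)


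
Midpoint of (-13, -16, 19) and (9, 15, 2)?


Midpoint = ((-13+9)/2, (-16+15)/2, (19+2)/2) = (-2, -0.5, 10.5)

(-2, -0.5, 10.5)


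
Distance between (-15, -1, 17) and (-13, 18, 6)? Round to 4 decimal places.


d = sqrt((-13--15)^2 + (18--1)^2 + (6-17)^2) = 22.0454

22.0454


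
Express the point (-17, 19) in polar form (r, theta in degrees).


r = sqrt((-17)^2 + 19^2) = 25.4951
theta = atan2(19, -17) = 131.8202 degrees

r = 25.4951, theta = 131.8202 degrees


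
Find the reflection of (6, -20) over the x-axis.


Reflection across x-axis: (x, y) -> (x, -y)
(6, -20) -> (6, 20)

(6, 20)


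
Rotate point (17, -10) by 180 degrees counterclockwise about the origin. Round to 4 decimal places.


x' = 17*cos(180) - -10*sin(180) = -17
y' = 17*sin(180) + -10*cos(180) = 10

(-17, 10)


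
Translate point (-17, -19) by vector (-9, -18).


Translation: (x+dx, y+dy) = (-17+-9, -19+-18) = (-26, -37)

(-26, -37)


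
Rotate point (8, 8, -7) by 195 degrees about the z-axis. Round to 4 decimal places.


x' = 8*cos(195) - 8*sin(195) = -5.6569
y' = 8*sin(195) + 8*cos(195) = -9.798
z' = -7

(-5.6569, -9.798, -7)


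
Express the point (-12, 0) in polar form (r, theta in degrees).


r = sqrt((-12)^2 + 0^2) = 12
theta = atan2(0, -12) = 180 degrees

r = 12, theta = 180 degrees


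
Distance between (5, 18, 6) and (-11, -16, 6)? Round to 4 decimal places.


d = sqrt((-11-5)^2 + (-16-18)^2 + (6-6)^2) = 37.5766

37.5766


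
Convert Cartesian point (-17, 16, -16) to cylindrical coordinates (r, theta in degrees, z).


r = sqrt((-17)^2 + 16^2) = 23.3452
theta = atan2(16, -17) = 136.7357 deg
z = -16

r = 23.3452, theta = 136.7357 deg, z = -16


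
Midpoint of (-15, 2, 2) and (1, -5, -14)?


Midpoint = ((-15+1)/2, (2+-5)/2, (2+-14)/2) = (-7, -1.5, -6)

(-7, -1.5, -6)


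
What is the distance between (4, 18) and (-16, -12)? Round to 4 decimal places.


d = sqrt((-16-4)^2 + (-12-18)^2) = 36.0555

36.0555


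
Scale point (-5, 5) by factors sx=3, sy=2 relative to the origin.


Scaling: (x*sx, y*sy) = (-5*3, 5*2) = (-15, 10)

(-15, 10)


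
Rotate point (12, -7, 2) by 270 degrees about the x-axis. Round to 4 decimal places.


x' = 12
y' = -7*cos(270) - 2*sin(270) = 2
z' = -7*sin(270) + 2*cos(270) = 7

(12, 2, 7)


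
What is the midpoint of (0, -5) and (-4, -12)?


Midpoint = ((0+-4)/2, (-5+-12)/2) = (-2, -8.5)

(-2, -8.5)


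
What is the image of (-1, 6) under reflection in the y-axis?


Reflection across y-axis: (x, y) -> (-x, y)
(-1, 6) -> (1, 6)

(1, 6)


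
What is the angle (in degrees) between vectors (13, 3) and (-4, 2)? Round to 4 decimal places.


dot = 13*-4 + 3*2 = -46
|u| = 13.3417, |v| = 4.4721
cos(angle) = -0.771
angle = 140.4403 degrees

140.4403 degrees


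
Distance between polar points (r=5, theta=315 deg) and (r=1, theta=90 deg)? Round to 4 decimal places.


d = sqrt(r1^2 + r2^2 - 2*r1*r2*cos(t2-t1))
d = sqrt(5^2 + 1^2 - 2*5*1*cos(90-315)) = 5.7507

5.7507


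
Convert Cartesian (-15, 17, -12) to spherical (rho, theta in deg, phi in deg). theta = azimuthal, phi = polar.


rho = sqrt((-15)^2 + 17^2 + (-12)^2) = 25.6515
theta = atan2(17, -15) = 131.4237 deg
phi = acos(-12/25.6515) = 117.8921 deg

rho = 25.6515, theta = 131.4237 deg, phi = 117.8921 deg


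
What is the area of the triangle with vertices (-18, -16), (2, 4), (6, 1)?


Area = |x1(y2-y3) + x2(y3-y1) + x3(y1-y2)| / 2
= |-18*(4-1) + 2*(1--16) + 6*(-16-4)| / 2
= 70

70


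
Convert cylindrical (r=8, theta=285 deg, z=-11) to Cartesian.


x = 8 * cos(285) = 2.0706
y = 8 * sin(285) = -7.7274
z = -11

(2.0706, -7.7274, -11)


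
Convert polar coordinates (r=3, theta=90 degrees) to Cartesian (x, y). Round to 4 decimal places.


x = 3 * cos(90) = 0
y = 3 * sin(90) = 3

(0, 3)
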